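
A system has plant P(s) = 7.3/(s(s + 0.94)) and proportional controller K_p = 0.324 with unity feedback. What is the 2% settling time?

T_s ≈ 8.51 s

Closed-loop characteristic equation: s² + 0.94s + 2.365 = 0, so ω_n = 1.538 rad/s and ζ = 0.94/(2·1.538) = 0.3056.
2% settling time T_s ≈ 4/(ζω_n) = 4/0.47 = 8.51 s.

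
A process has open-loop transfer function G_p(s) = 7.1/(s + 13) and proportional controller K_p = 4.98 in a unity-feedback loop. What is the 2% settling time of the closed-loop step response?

Closed-loop transfer function: T(s) = K_p·G_p(s)/(1 + K_p·G_p(s)) = 35.36/(s + 13 + 35.36) = 35.36/(s + 48.36).
Time constant τ = 1/48.36 = 0.02068 s, so the 2% settling time is about 4τ = 0.0827 s.

T_s ≈ 0.0827 s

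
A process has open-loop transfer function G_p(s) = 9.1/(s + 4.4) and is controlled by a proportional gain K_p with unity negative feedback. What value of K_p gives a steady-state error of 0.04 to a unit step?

Steady-state error for a unit step on this type-0 loop is 1/(1 + K_p·G_p(0)).
G_p(0) = 2.068. Require 1/(1 + K_p·2.068) = 0.04, so 1 + 2.068·K_p = 25.
K_p = (25 − 1)/2.068 = 11.6.

K_p = 11.6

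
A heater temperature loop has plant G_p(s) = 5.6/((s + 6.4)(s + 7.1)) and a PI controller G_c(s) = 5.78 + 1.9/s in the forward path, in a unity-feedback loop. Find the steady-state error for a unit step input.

The open loop G_c(s)G_p(s) has a pole at the origin (type 1), so the static position error constant is infinite and e_ss = 1/(1+∞) = 0.

0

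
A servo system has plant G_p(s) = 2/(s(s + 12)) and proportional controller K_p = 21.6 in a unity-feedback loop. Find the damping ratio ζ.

ζ = 0.913

With unity feedback the closed-loop characteristic equation is s² + 12s + 21.6·2 = s² + 12s + 43.2 = 0.
So ω_n² = 43.2 ⇒ ω_n = 6.573 rad/s, and ζ = 12/(2ω_n) = 0.913.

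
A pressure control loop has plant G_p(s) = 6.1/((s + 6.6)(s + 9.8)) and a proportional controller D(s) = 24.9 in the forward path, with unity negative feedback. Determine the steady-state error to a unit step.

The loop is type 0. Static position error constant K_pos = D(0)·G_p(0) = 24.9·0.09431 = 2.348.
Steady-state error to a unit step: e_ss = 1/(1+K_pos) = 1/3.348 = 0.299.

0.299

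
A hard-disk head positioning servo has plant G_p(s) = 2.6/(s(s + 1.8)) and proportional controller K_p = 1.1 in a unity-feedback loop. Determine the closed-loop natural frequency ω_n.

ω_n = 1.69 rad/s

The closed-loop denominator is s(s+1.8) + 1.1·2.6 = s² + 1.8s + 2.86.
So ω_n² = 2.86 ⇒ ω_n = 1.691 rad/s, and ζ = 1.8/(2ω_n) = 0.532.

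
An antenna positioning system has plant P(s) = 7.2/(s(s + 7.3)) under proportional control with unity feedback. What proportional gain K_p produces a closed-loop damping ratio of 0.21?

Closed-loop characteristic equation: s² + 7.3s + K_p·7.2 = 0.
So ω_n = √(7.2K_p) and 2ζω_n = 7.3, giving ζ = 7.3/(2√(7.2K_p)).
Setting ζ = 0.21: √(7.2K_p) = 7.3/(2·0.21) = 17.38, so K_p = 302.1/7.2 = 42.

K_p = 42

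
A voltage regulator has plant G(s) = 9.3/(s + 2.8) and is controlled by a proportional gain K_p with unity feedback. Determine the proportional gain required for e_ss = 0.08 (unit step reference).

The loop is type 0, so e_ss(step) = 1/(1 + K_pos) with K_pos = K_p·G(0).
G(0) = 3.321. Require 1/(1 + K_p·3.321) = 0.08, so 1 + 3.321·K_p = 12.5.
K_p = (12.5 − 1)/3.321 = 3.46.

K_p = 3.46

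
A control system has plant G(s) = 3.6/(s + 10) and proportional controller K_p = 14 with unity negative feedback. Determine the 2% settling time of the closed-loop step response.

T_s ≈ 0.0662 s

Closed-loop transfer function: T(s) = K_p·G(s)/(1 + K_p·G(s)) = 50.4/(s + 10 + 50.4) = 50.4/(s + 60.4).
Time constant τ = 1/60.4 = 0.01656 s, so the 2% settling time is about 4τ = 0.0662 s.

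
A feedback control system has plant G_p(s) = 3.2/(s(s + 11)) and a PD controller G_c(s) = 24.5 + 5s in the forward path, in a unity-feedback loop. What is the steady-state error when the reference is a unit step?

0

The open loop G_c(s)G_p(s) has a pole at the origin (type 1), so the static position error constant is infinite and e_ss = 1/(1+∞) = 0.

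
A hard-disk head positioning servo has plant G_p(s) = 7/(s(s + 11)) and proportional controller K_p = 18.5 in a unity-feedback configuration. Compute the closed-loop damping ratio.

With unity feedback the closed-loop characteristic equation is s² + 11s + 18.5·7 = s² + 11s + 129.5 = 0.
Matching s² + 2ζω_n s + ω_n²: ω_n = √129.5 = 11.38 rad/s and 2ζω_n = 11, so ζ = 11/(2·11.38) = 0.483.

ζ = 0.483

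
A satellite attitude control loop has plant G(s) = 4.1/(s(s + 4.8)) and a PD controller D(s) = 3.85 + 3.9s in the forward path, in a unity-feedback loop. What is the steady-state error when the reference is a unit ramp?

The loop has one pole at the origin (type 1). Velocity error constant K_v = lim_{s→0} s·D(s)G(s) = 3.85·4.1/4.8 = 3.289.
Steady-state error to a unit ramp: e_ss = 1/K_v = 0.304.

0.304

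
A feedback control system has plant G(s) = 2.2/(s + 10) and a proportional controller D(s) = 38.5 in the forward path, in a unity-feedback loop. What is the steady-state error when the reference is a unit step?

The loop is type 0. Static position error constant K_pos = D(0)·G(0) = 38.5·0.22 = 8.47.
Steady-state error to a unit step: e_ss = 1/(1+K_pos) = 1/9.47 = 0.106.

0.106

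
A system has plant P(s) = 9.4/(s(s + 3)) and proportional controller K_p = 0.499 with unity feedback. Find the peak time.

Closed-loop characteristic equation: s² + 3s + 4.691 = 0, so ω_n = 2.166 rad/s and ζ = 3/(2·2.166) = 0.6926.
Damped frequency ω_d = ω_n√(1−ζ²) = 1.562 rad/s, so peak time T_p = π/ω_d = 2.01 s.

T_p = 2.01 s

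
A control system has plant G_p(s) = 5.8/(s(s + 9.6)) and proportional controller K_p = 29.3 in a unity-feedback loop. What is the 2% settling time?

T_s ≈ 0.833 s

Closed-loop characteristic equation: s² + 9.6s + 169.9 = 0, so ω_n = 13.04 rad/s and ζ = 9.6/(2·13.04) = 0.3682.
2% settling time T_s ≈ 4/(ζω_n) = 4/4.8 = 0.833 s.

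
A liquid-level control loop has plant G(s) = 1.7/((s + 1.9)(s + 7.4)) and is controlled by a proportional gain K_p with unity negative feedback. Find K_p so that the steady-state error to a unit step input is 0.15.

Steady-state error for a unit step on this type-0 loop is 1/(1 + K_p·G(0)).
G(0) = 0.1209. Require 1/(1 + K_p·0.1209) = 0.15, so 1 + 0.1209·K_p = 6.667.
K_p = (6.667 − 1)/0.1209 = 46.9.

K_p = 46.9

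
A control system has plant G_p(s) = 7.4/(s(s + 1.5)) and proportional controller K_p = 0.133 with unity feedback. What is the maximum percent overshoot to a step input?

The closed-loop denominator s² + 1.5s + 0.9842 gives ω_n = √0.9842 = 0.9921 and ζ = 1.5/(2ω_n) = 0.756.
%OS = 100·exp(−πζ/√(1−ζ²)) = 100·exp(−π·0.756/√0.4285) = 2.66%.

2.66%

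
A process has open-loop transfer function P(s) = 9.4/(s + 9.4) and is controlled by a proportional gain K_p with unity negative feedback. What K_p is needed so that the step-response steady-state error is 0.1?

K_p = 9

Steady-state error for a unit step on this type-0 loop is 1/(1 + K_p·P(0)).
P(0) = 1. Require 1/(1 + K_p·1) = 0.1, so 1 + 1·K_p = 10.
K_p = (10 − 1)/1 = 9.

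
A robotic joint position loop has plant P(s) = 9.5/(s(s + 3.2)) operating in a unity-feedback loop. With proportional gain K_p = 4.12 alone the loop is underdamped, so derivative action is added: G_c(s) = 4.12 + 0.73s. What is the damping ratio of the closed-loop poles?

ζ = 0.81

Forward path: (4.12 + 0.73s)·9.5/(s(s+3.2)). The closed-loop characteristic equation is s² + (3.2 + 9.5·0.73)s + 9.5·4.12 = 0.
That is s² + 10.13s + 39.14 = 0, so ω_n = 6.256 rad/s and ζ = 10.13/(2·6.256) = 0.81.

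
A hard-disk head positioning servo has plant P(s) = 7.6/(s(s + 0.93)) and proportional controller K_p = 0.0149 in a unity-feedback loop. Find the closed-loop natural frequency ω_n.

ω_n = 0.337 rad/s

1 + K_p·P(s) = 0 gives s² + 0.93s + 0.1132 = 0.
Matching s² + 2ζω_n s + ω_n²: ω_n = √0.1132 = 0.3365 rad/s and 2ζω_n = 0.93, so ζ = 0.93/(2·0.3365) = 1.38.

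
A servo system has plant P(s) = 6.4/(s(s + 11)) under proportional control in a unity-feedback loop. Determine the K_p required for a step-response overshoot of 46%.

From %OS = 100·exp(−πζ/√(1−ζ²)) = 46%, ζ = −ln(0.46)/√(π²+ln²(0.46)) = 0.24.
Characteristic equation s² + 11s + 6.4K_p = 0 gives ζ = 11/(2√(6.4K_p)).
Setting ζ = 0.24: √(6.4K_p) = 11/(2·0.24) = 22.92, so K_p = 525.4/6.4 = 82.1.

K_p = 82.1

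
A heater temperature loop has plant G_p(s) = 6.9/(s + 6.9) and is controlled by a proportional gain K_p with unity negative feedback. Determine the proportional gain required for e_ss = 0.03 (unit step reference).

K_p = 32.3

Steady-state error for a unit step on this type-0 loop is 1/(1 + K_p·G_p(0)).
G_p(0) = 1. Require 1/(1 + K_p·1) = 0.03, so 1 + 1·K_p = 33.33.
K_p = (33.33 − 1)/1 = 32.3.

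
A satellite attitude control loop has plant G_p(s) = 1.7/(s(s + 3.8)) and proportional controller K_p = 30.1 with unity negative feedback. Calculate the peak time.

The closed-loop denominator s² + 3.8s + 51.17 gives ω_n = √51.17 = 7.153 and ζ = 3.8/(2ω_n) = 0.2656.
Damped frequency ω_d = ω_n√(1−ζ²) = 6.896 rad/s, so peak time T_p = π/ω_d = 0.456 s.

T_p = 0.456 s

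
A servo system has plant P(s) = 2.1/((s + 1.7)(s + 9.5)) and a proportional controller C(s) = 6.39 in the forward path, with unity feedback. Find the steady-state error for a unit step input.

The loop is type 0. Static position error constant K_pos = C(0)·P(0) = 6.39·0.13 = 0.8309.
Steady-state error to a unit step: e_ss = 1/(1+K_pos) = 1/1.831 = 0.546.

0.546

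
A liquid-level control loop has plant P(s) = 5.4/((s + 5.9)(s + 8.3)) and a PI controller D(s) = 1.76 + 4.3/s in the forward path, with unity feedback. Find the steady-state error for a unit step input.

The open loop D(s)P(s) has a pole at the origin (type 1), so the static position error constant is infinite and e_ss = 1/(1+∞) = 0.

0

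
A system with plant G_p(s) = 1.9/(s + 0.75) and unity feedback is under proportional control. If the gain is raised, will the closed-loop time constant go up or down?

decrease

Closed-loop pole is at s = −(0.75+K_p·1.9); larger K_p moves it further left, so τ = 1/(0.75+K_p·1.9) decreases.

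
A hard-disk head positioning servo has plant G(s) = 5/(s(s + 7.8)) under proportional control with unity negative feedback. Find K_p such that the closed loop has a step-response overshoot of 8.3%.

K_p = 7.89

From %OS = 100·exp(−πζ/√(1−ζ²)) = 8.3%, ζ = −ln(0.083)/√(π²+ln²(0.083)) = 0.621.
Characteristic equation s² + 7.8s + 5K_p = 0 gives ζ = 7.8/(2√(5K_p)).
Setting ζ = 0.621: √(5K_p) = 7.8/(2·0.621) = 6.28, so K_p = 39.44/5 = 7.89.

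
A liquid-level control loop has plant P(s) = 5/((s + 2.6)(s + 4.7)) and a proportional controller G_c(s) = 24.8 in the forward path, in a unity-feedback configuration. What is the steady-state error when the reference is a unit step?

The loop is type 0. Static position error constant K_pos = G_c(0)·P(0) = 24.8·0.4092 = 10.15.
Steady-state error to a unit step: e_ss = 1/(1+K_pos) = 1/11.15 = 0.0897.

0.0897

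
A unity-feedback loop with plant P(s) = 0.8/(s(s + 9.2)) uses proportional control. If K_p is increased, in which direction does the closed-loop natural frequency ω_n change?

ω_n = √(0.8·K_p), which grows with K_p.

increase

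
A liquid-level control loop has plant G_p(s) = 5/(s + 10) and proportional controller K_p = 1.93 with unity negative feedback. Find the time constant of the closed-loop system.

τ = 0.0509 s

Closed-loop transfer function: T(s) = K_p·G_p(s)/(1 + K_p·G_p(s)) = 9.65/(s + 10 + 9.65) = 9.65/(s + 19.65).
Time constant τ = 1/19.65 = 0.0509 s.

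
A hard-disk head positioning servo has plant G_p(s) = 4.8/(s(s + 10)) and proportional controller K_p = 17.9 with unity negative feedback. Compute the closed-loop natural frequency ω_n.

The closed-loop denominator is s(s+10) + 17.9·4.8 = s² + 10s + 85.92.
Matching s² + 2ζω_n s + ω_n²: ω_n = √85.92 = 9.269 rad/s and 2ζω_n = 10, so ζ = 10/(2·9.269) = 0.539.

ω_n = 9.27 rad/s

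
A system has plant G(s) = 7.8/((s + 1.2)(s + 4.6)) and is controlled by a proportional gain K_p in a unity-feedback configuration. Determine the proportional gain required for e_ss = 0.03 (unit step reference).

The loop is type 0, so e_ss(step) = 1/(1 + K_pos) with K_pos = K_p·G(0).
G(0) = 1.413. Require 1/(1 + K_p·1.413) = 0.03, so 1 + 1.413·K_p = 33.33.
K_p = (33.33 − 1)/1.413 = 22.9.

K_p = 22.9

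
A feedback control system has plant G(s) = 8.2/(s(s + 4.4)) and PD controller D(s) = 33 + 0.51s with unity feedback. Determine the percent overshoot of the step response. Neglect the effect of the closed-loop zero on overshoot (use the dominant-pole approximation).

Forward path: (33 + 0.51s)·8.2/(s(s+4.4)). The closed-loop characteristic equation is s² + (4.4 + 8.2·0.51)s + 8.2·33 = 0.
That is s² + 8.582s + 270.6 = 0, so ω_n = 16.45 rad/s and ζ = 8.582/(2·16.45) = 0.2609.
%OS = 100·exp(−πζ/√(1−ζ²)) = 42.8%.

42.8%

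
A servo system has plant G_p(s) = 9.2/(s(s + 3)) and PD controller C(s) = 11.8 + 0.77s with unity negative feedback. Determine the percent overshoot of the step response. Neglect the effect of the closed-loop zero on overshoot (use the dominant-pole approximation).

17.6%

Forward path: (11.8 + 0.77s)·9.2/(s(s+3)). The closed-loop characteristic equation is s² + (3 + 9.2·0.77)s + 9.2·11.8 = 0.
That is s² + 10.08s + 108.6 = 0, so ω_n = 10.42 rad/s and ζ = 10.08/(2·10.42) = 0.4839.
%OS = 100·exp(−πζ/√(1−ζ²)) = 17.6%.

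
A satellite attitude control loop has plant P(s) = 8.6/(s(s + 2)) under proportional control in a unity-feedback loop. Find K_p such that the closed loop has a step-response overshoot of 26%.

K_p = 0.749

From %OS = 100·exp(−πζ/√(1−ζ²)) = 26%, ζ = −ln(0.26)/√(π²+ln²(0.26)) = 0.3941.
Characteristic equation s² + 2s + 8.6K_p = 0 gives ζ = 2/(2√(8.6K_p)).
Setting ζ = 0.3941: √(8.6K_p) = 2/(2·0.3941) = 2.538, so K_p = 6.439/8.6 = 0.749.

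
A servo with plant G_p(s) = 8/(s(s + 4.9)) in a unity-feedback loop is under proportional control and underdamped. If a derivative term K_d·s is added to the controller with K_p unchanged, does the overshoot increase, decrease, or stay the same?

The derivative term adds K·K_d to the s-coefficient of the characteristic equation, raising 2ζω_n while ω_n is unchanged; ζ increases, so overshoot decreases.

decrease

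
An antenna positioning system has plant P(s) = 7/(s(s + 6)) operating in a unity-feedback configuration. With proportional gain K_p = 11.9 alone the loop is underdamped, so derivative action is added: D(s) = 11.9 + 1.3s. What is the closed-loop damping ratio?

ζ = 0.827

Forward path: (11.9 + 1.3s)·7/(s(s+6)). The closed-loop characteristic equation is s² + (6 + 7·1.3)s + 7·11.9 = 0.
That is s² + 15.1s + 83.3 = 0, so ω_n = 9.127 rad/s and ζ = 15.1/(2·9.127) = 0.8272.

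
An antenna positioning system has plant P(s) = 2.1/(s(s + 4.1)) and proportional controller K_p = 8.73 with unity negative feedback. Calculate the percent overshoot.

18%

Closed-loop characteristic equation: s² + 4.1s + 18.33 = 0, so ω_n = 4.282 rad/s and ζ = 4.1/(2·4.282) = 0.4788.
%OS = 100·exp(−πζ/√(1−ζ²)) = 100·exp(−π·0.4788/√0.7708) = 18%.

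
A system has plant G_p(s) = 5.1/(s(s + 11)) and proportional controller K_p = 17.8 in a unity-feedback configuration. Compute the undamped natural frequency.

ω_n = 9.53 rad/s

The closed-loop denominator is s(s+11) + 17.8·5.1 = s² + 11s + 90.78.
Matching s² + 2ζω_n s + ω_n²: ω_n = √90.78 = 9.528 rad/s and 2ζω_n = 11, so ζ = 11/(2·9.528) = 0.577.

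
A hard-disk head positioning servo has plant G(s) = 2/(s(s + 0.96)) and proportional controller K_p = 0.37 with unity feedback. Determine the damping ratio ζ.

With unity feedback the closed-loop characteristic equation is s² + 0.96s + 0.37·2 = s² + 0.96s + 0.74 = 0.
So ω_n² = 0.74 ⇒ ω_n = 0.8602 rad/s, and ζ = 0.96/(2ω_n) = 0.558.

ζ = 0.558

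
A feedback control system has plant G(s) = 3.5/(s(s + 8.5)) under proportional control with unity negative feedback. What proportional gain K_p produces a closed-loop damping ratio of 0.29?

K_p = 61.4

Closed-loop characteristic equation: s² + 8.5s + K_p·3.5 = 0.
So ω_n = √(3.5K_p) and 2ζω_n = 8.5, giving ζ = 8.5/(2√(3.5K_p)).
Setting ζ = 0.29: √(3.5K_p) = 8.5/(2·0.29) = 14.66, so K_p = 214.8/3.5 = 61.4.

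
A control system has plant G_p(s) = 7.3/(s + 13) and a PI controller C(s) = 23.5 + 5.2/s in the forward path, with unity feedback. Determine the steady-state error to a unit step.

The open loop C(s)G_p(s) has a pole at the origin (type 1), so the static position error constant is infinite and e_ss = 1/(1+∞) = 0.

0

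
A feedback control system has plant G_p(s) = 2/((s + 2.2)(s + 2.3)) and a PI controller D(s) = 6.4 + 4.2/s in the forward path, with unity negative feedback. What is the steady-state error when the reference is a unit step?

The open loop D(s)G_p(s) has a pole at the origin (type 1), so the static position error constant is infinite and e_ss = 1/(1+∞) = 0.

0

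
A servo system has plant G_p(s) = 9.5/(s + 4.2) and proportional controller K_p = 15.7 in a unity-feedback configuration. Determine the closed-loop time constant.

Closed-loop transfer function: T(s) = K_p·G_p(s)/(1 + K_p·G_p(s)) = 149.2/(s + 4.2 + 149.2) = 149.2/(s + 153.3).
Time constant τ = 1/153.3 = 0.00652 s.

τ = 0.00652 s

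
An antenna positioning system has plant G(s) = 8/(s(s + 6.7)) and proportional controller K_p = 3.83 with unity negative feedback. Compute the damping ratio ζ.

ζ = 0.605

With unity feedback the closed-loop characteristic equation is s² + 6.7s + 3.83·8 = s² + 6.7s + 30.64 = 0.
So ω_n² = 30.64 ⇒ ω_n = 5.535 rad/s, and ζ = 6.7/(2ω_n) = 0.605.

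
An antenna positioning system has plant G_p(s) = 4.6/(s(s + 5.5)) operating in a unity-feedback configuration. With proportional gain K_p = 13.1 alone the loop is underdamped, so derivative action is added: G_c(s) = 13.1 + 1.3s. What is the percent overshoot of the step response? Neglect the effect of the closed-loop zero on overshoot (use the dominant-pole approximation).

3.17%

Forward path: (13.1 + 1.3s)·4.6/(s(s+5.5)). The closed-loop characteristic equation is s² + (5.5 + 4.6·1.3)s + 4.6·13.1 = 0.
That is s² + 11.48s + 60.26 = 0, so ω_n = 7.763 rad/s and ζ = 11.48/(2·7.763) = 0.7394.
%OS = 100·exp(−πζ/√(1−ζ²)) = 3.17%.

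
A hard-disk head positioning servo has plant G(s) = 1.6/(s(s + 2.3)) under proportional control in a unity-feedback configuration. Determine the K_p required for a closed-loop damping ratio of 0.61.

Closed-loop characteristic equation: s² + 2.3s + K_p·1.6 = 0.
So ω_n = √(1.6K_p) and 2ζω_n = 2.3, giving ζ = 2.3/(2√(1.6K_p)).
Setting ζ = 0.61: √(1.6K_p) = 2.3/(2·0.61) = 1.885, so K_p = 3.554/1.6 = 2.22.

K_p = 2.22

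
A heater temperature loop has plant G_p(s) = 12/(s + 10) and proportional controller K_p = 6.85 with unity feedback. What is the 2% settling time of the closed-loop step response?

Closed-loop transfer function: T(s) = K_p·G_p(s)/(1 + K_p·G_p(s)) = 82.2/(s + 10 + 82.2) = 82.2/(s + 92.2).
Time constant τ = 1/92.2 = 0.01085 s, so the 2% settling time is about 4τ = 0.0434 s.

T_s ≈ 0.0434 s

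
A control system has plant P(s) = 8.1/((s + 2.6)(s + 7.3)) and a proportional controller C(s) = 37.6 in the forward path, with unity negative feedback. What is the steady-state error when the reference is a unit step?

0.0587

The loop is type 0. Static position error constant K_pos = C(0)·P(0) = 37.6·0.4268 = 16.05.
Steady-state error to a unit step: e_ss = 1/(1+K_pos) = 1/17.05 = 0.0587.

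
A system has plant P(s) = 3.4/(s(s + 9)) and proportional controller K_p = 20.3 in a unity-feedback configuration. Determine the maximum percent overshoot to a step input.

13.2%

Closed-loop characteristic equation: s² + 9s + 69.02 = 0, so ω_n = 8.308 rad/s and ζ = 9/(2·8.308) = 0.5417.
%OS = 100·exp(−πζ/√(1−ζ²)) = 100·exp(−π·0.5417/√0.7066) = 13.2%.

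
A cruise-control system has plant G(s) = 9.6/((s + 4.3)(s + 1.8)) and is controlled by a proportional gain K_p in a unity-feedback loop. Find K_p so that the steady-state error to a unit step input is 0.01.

K_p = 79.8

The loop is type 0, so e_ss(step) = 1/(1 + K_pos) with K_pos = K_p·G(0).
G(0) = 1.24. Require 1/(1 + K_p·1.24) = 0.01, so 1 + 1.24·K_p = 100.
K_p = (100 − 1)/1.24 = 79.8.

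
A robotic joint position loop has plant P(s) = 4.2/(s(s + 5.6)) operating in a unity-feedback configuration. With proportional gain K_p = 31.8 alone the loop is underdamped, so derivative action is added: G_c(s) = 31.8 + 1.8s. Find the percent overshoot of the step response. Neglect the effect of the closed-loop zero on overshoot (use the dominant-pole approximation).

Forward path: (31.8 + 1.8s)·4.2/(s(s+5.6)). The closed-loop characteristic equation is s² + (5.6 + 4.2·1.8)s + 4.2·31.8 = 0.
That is s² + 13.16s + 133.6 = 0, so ω_n = 11.56 rad/s and ζ = 13.16/(2·11.56) = 0.5694.
%OS = 100·exp(−πζ/√(1−ζ²)) = 11.4%.

11.4%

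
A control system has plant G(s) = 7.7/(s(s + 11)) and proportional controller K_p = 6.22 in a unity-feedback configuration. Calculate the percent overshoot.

1.64%

The closed-loop denominator s² + 11s + 47.89 gives ω_n = √47.89 = 6.921 and ζ = 11/(2ω_n) = 0.7947.
%OS = 100·exp(−πζ/√(1−ζ²)) = 100·exp(−π·0.7947/√0.3684) = 1.64%.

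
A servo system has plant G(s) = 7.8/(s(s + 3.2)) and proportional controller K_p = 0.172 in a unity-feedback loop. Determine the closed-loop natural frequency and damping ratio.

1 + K_p·G(s) = 0 gives s² + 3.2s + 1.342 = 0.
So ω_n² = 1.342 ⇒ ω_n = 1.158 rad/s, and ζ = 3.2/(2ω_n) = 1.38.

ω_n = 1.16 rad/s, ζ = 1.38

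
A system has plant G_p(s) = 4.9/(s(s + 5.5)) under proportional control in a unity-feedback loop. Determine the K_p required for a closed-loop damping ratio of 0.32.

Closed-loop characteristic equation: s² + 5.5s + K_p·4.9 = 0.
So ω_n = √(4.9K_p) and 2ζω_n = 5.5, giving ζ = 5.5/(2√(4.9K_p)).
Setting ζ = 0.32: √(4.9K_p) = 5.5/(2·0.32) = 8.594, so K_p = 73.85/4.9 = 15.1.

K_p = 15.1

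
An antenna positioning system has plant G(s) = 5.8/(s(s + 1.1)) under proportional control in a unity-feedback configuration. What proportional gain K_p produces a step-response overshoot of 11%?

K_p = 0.158

From %OS = 100·exp(−πζ/√(1−ζ²)) = 11%, ζ = −ln(0.11)/√(π²+ln²(0.11)) = 0.5749.
Characteristic equation s² + 1.1s + 5.8K_p = 0 gives ζ = 1.1/(2√(5.8K_p)).
Setting ζ = 0.5749: √(5.8K_p) = 1.1/(2·0.5749) = 0.9567, so K_p = 0.9153/5.8 = 0.158.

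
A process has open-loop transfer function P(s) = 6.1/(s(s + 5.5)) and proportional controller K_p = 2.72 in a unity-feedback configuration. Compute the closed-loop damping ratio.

The closed-loop denominator is s(s+5.5) + 2.72·6.1 = s² + 5.5s + 16.59.
So ω_n² = 16.59 ⇒ ω_n = 4.073 rad/s, and ζ = 5.5/(2ω_n) = 0.675.

ζ = 0.675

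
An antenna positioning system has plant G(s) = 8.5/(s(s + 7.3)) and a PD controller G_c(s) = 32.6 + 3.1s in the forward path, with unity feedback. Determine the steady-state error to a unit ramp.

The loop has one pole at the origin (type 1). Velocity error constant K_v = lim_{s→0} s·G_c(s)G(s) = 32.6·8.5/7.3 = 37.96.
Steady-state error to a unit ramp: e_ss = 1/K_v = 0.0263.

0.0263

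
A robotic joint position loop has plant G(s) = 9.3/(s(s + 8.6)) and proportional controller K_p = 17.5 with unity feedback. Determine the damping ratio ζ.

With unity feedback the closed-loop characteristic equation is s² + 8.6s + 17.5·9.3 = s² + 8.6s + 162.8 = 0.
So ω_n² = 162.8 ⇒ ω_n = 12.76 rad/s, and ζ = 8.6/(2ω_n) = 0.337.

ζ = 0.337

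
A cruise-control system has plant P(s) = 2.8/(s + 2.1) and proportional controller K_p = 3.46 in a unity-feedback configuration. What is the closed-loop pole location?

s = -11.79

Closed-loop transfer function: T(s) = K_p·P(s)/(1 + K_p·P(s)) = 9.688/(s + 2.1 + 9.688) = 9.688/(s + 11.79).
The closed-loop pole is at s = −11.79.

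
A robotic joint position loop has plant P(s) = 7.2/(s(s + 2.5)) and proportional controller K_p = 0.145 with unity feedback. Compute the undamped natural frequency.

1 + K_p·P(s) = 0 gives s² + 2.5s + 1.044 = 0.
Matching s² + 2ζω_n s + ω_n²: ω_n = √1.044 = 1.022 rad/s and 2ζω_n = 2.5, so ζ = 2.5/(2·1.022) = 1.22.

ω_n = 1.02 rad/s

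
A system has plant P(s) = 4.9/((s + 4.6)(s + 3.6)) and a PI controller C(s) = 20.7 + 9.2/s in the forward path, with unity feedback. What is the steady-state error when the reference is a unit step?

0

The open loop C(s)P(s) has a pole at the origin (type 1), so the static position error constant is infinite and e_ss = 1/(1+∞) = 0.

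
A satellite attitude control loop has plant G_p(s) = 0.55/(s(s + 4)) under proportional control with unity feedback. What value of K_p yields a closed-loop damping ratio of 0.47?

Closed-loop characteristic equation: s² + 4s + K_p·0.55 = 0.
So ω_n = √(0.55K_p) and 2ζω_n = 4, giving ζ = 4/(2√(0.55K_p)).
Setting ζ = 0.47: √(0.55K_p) = 4/(2·0.47) = 4.255, so K_p = 18.11/0.55 = 32.9.

K_p = 32.9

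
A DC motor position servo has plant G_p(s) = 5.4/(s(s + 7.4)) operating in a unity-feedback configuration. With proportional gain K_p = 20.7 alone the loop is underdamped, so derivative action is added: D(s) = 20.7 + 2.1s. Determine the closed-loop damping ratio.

ζ = 0.886

Forward path: (20.7 + 2.1s)·5.4/(s(s+7.4)). The closed-loop characteristic equation is s² + (7.4 + 5.4·2.1)s + 5.4·20.7 = 0.
That is s² + 18.74s + 111.8 = 0, so ω_n = 10.57 rad/s and ζ = 18.74/(2·10.57) = 0.8863.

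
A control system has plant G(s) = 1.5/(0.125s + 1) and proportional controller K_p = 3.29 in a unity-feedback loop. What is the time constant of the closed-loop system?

Closed loop: T(s) = K_p·G/(1+K_p·G) = 4.935/(0.125s + 1 + 4.935), with pole at s = −(1 + 4.935)/0.125 = −47.48.
Closed-loop time constant τ = 1/47.48 = 0.0211 s.

τ = 0.0211 s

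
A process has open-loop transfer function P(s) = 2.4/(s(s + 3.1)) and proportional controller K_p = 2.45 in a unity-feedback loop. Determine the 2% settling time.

T_s ≈ 2.58 s

Closed-loop characteristic equation: s² + 3.1s + 5.88 = 0, so ω_n = 2.425 rad/s and ζ = 3.1/(2·2.425) = 0.6392.
2% settling time T_s ≈ 4/(ζω_n) = 4/1.55 = 2.58 s.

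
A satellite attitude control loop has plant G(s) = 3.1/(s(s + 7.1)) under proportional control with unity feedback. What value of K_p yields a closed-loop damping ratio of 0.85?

K_p = 5.63

Closed-loop characteristic equation: s² + 7.1s + K_p·3.1 = 0.
So ω_n = √(3.1K_p) and 2ζω_n = 7.1, giving ζ = 7.1/(2√(3.1K_p)).
Setting ζ = 0.85: √(3.1K_p) = 7.1/(2·0.85) = 4.176, so K_p = 17.44/3.1 = 5.63.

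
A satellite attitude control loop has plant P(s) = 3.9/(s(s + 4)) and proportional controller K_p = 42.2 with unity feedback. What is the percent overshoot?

60.9%

From 1 + K_pP(s) = 0: s² + 4s + 164.6 = 0 ⇒ ω_n = 12.83, ζ = 0.1559.
%OS = 100·exp(−πζ/√(1−ζ²)) = 100·exp(−π·0.1559/√0.9757) = 60.9%.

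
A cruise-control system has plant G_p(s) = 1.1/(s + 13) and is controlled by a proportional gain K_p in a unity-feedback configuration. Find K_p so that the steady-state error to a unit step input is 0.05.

K_p = 225

For a type-0 loop with proportional control, e_ss = 1/(1 + K_p·G_p(0)).
G_p(0) = 0.08462. Require 1/(1 + K_p·0.08462) = 0.05, so 1 + 0.08462·K_p = 20.
K_p = (20 − 1)/0.08462 = 225.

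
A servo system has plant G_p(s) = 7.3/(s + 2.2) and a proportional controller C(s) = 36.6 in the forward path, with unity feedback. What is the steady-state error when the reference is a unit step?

The loop is type 0. Static position error constant K_pos = C(0)·G_p(0) = 36.6·3.318 = 121.4.
Steady-state error to a unit step: e_ss = 1/(1+K_pos) = 1/122.4 = 0.00817.

0.00817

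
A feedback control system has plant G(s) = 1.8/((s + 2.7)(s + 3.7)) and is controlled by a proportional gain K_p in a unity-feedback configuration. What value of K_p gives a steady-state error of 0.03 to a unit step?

For a type-0 loop with proportional control, e_ss = 1/(1 + K_p·G(0)).
G(0) = 0.1802. Require 1/(1 + K_p·0.1802) = 0.03, so 1 + 0.1802·K_p = 33.33.
K_p = (33.33 − 1)/0.1802 = 179.

K_p = 179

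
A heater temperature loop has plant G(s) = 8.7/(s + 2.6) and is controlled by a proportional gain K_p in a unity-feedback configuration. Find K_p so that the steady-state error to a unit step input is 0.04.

Steady-state error for a unit step on this type-0 loop is 1/(1 + K_p·G(0)).
G(0) = 3.346. Require 1/(1 + K_p·3.346) = 0.04, so 1 + 3.346·K_p = 25.
K_p = (25 − 1)/3.346 = 7.17.

K_p = 7.17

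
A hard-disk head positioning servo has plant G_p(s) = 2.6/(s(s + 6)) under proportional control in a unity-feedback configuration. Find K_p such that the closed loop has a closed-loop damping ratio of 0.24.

K_p = 60.1

Closed-loop characteristic equation: s² + 6s + K_p·2.6 = 0.
So ω_n = √(2.6K_p) and 2ζω_n = 6, giving ζ = 6/(2√(2.6K_p)).
Setting ζ = 0.24: √(2.6K_p) = 6/(2·0.24) = 12.5, so K_p = 156.2/2.6 = 60.1.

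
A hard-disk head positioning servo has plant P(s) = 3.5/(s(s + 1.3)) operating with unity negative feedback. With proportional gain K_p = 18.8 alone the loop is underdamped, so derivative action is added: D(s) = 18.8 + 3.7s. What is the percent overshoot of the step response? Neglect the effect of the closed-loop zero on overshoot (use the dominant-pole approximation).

0.311%

Forward path: (18.8 + 3.7s)·3.5/(s(s+1.3)). The closed-loop characteristic equation is s² + (1.3 + 3.5·3.7)s + 3.5·18.8 = 0.
That is s² + 14.25s + 65.8 = 0, so ω_n = 8.112 rad/s and ζ = 14.25/(2·8.112) = 0.8784.
%OS = 100·exp(−πζ/√(1−ζ²)) = 0.311%.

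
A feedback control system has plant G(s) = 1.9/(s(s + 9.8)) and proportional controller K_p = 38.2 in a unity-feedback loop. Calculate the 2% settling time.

T_s ≈ 0.816 s

The closed-loop denominator s² + 9.8s + 72.58 gives ω_n = √72.58 = 8.519 and ζ = 9.8/(2ω_n) = 0.5752.
2% settling time T_s ≈ 4/(ζω_n) = 4/4.9 = 0.816 s.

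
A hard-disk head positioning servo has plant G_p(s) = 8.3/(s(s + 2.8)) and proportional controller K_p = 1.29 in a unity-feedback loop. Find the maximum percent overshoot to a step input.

22.6%

The closed-loop denominator s² + 2.8s + 10.71 gives ω_n = √10.71 = 3.272 and ζ = 2.8/(2ω_n) = 0.4279.
%OS = 100·exp(−πζ/√(1−ζ²)) = 100·exp(−π·0.4279/√0.8169) = 22.6%.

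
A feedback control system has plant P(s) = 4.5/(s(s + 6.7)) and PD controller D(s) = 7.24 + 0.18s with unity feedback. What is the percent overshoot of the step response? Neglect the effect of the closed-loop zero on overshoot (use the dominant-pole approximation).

Forward path: (7.24 + 0.18s)·4.5/(s(s+6.7)). The closed-loop characteristic equation is s² + (6.7 + 4.5·0.18)s + 4.5·7.24 = 0.
That is s² + 7.51s + 32.58 = 0, so ω_n = 5.708 rad/s and ζ = 7.51/(2·5.708) = 0.6579.
%OS = 100·exp(−πζ/√(1−ζ²)) = 6.43%.

6.43%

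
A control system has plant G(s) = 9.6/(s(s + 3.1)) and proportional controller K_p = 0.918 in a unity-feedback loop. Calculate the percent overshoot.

From 1 + K_pG(s) = 0: s² + 3.1s + 8.813 = 0 ⇒ ω_n = 2.969, ζ = 0.5221.
%OS = 100·exp(−πζ/√(1−ζ²)) = 100·exp(−π·0.5221/√0.7274) = 14.6%.

14.6%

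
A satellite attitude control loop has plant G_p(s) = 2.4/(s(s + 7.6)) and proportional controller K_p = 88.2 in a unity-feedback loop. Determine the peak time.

T_p = 0.224 s

From 1 + K_pG_p(s) = 0: s² + 7.6s + 211.7 = 0 ⇒ ω_n = 14.55, ζ = 0.2612.
Damped frequency ω_d = ω_n√(1−ζ²) = 14.04 rad/s, so peak time T_p = π/ω_d = 0.224 s.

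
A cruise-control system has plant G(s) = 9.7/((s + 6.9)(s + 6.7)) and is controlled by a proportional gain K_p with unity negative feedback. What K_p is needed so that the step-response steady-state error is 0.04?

The loop is type 0, so e_ss(step) = 1/(1 + K_pos) with K_pos = K_p·G(0).
G(0) = 0.2098. Require 1/(1 + K_p·0.2098) = 0.04, so 1 + 0.2098·K_p = 25.
K_p = (25 − 1)/0.2098 = 114.

K_p = 114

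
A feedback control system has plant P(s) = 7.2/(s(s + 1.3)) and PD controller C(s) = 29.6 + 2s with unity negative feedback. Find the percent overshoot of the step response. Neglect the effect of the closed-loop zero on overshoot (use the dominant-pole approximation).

13.5%

Forward path: (29.6 + 2s)·7.2/(s(s+1.3)). The closed-loop characteristic equation is s² + (1.3 + 7.2·2)s + 7.2·29.6 = 0.
That is s² + 15.7s + 213.1 = 0, so ω_n = 14.6 rad/s and ζ = 15.7/(2·14.6) = 0.5377.
%OS = 100·exp(−πζ/√(1−ζ²)) = 13.5%.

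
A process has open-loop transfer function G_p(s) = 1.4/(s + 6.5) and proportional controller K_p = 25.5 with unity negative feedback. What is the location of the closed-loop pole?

s = -42.2

Closed-loop transfer function: T(s) = K_p·G_p(s)/(1 + K_p·G_p(s)) = 35.7/(s + 6.5 + 35.7) = 35.7/(s + 42.2).
The closed-loop pole is at s = −42.2.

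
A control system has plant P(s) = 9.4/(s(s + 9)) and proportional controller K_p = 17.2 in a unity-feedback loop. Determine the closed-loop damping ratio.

ζ = 0.354

1 + K_p·P(s) = 0 gives s² + 9s + 161.7 = 0.
So ω_n² = 161.7 ⇒ ω_n = 12.72 rad/s, and ζ = 9/(2ω_n) = 0.354.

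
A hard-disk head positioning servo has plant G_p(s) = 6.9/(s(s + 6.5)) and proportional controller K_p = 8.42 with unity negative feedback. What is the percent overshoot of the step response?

22.7%

The closed-loop denominator s² + 6.5s + 58.1 gives ω_n = √58.1 = 7.622 and ζ = 6.5/(2ω_n) = 0.4264.
%OS = 100·exp(−πζ/√(1−ζ²)) = 100·exp(−π·0.4264/√0.8182) = 22.7%.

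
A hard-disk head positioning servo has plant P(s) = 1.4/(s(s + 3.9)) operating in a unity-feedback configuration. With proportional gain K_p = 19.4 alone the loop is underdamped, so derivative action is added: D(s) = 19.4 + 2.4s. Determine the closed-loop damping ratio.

Forward path: (19.4 + 2.4s)·1.4/(s(s+3.9)). The closed-loop characteristic equation is s² + (3.9 + 1.4·2.4)s + 1.4·19.4 = 0.
That is s² + 7.26s + 27.16 = 0, so ω_n = 5.212 rad/s and ζ = 7.26/(2·5.212) = 0.6965.

ζ = 0.697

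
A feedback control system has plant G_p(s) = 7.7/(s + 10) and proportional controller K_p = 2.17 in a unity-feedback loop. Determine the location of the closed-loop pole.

s = -26.71

Closed-loop transfer function: T(s) = K_p·G_p(s)/(1 + K_p·G_p(s)) = 16.71/(s + 10 + 16.71) = 16.71/(s + 26.71).
The closed-loop pole is at s = −26.71.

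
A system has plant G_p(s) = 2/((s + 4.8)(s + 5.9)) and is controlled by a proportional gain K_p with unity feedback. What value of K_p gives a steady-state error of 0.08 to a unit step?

Steady-state error for a unit step on this type-0 loop is 1/(1 + K_p·G_p(0)).
G_p(0) = 0.07062. Require 1/(1 + K_p·0.07062) = 0.08, so 1 + 0.07062·K_p = 12.5.
K_p = (12.5 − 1)/0.07062 = 163.

K_p = 163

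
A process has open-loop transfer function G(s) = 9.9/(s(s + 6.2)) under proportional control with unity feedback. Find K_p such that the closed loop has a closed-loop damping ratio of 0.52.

K_p = 3.59

Closed-loop characteristic equation: s² + 6.2s + K_p·9.9 = 0.
So ω_n = √(9.9K_p) and 2ζω_n = 6.2, giving ζ = 6.2/(2√(9.9K_p)).
Setting ζ = 0.52: √(9.9K_p) = 6.2/(2·0.52) = 5.962, so K_p = 35.54/9.9 = 3.59.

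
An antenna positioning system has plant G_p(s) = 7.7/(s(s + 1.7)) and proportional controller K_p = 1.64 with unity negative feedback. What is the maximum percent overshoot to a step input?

The closed-loop denominator s² + 1.7s + 12.63 gives ω_n = √12.63 = 3.554 and ζ = 1.7/(2ω_n) = 0.2392.
%OS = 100·exp(−πζ/√(1−ζ²)) = 100·exp(−π·0.2392/√0.9428) = 46.1%.

46.1%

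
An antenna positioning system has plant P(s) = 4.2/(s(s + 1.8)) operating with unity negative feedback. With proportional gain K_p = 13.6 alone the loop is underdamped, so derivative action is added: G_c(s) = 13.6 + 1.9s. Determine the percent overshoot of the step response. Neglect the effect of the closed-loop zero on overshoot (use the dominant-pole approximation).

6.95%

Forward path: (13.6 + 1.9s)·4.2/(s(s+1.8)). The closed-loop characteristic equation is s² + (1.8 + 4.2·1.9)s + 4.2·13.6 = 0.
That is s² + 9.78s + 57.12 = 0, so ω_n = 7.558 rad/s and ζ = 9.78/(2·7.558) = 0.647.
%OS = 100·exp(−πζ/√(1−ζ²)) = 6.95%.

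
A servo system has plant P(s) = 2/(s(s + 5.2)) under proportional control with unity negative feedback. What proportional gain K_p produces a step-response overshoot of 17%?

K_p = 14

From %OS = 100·exp(−πζ/√(1−ζ²)) = 17%, ζ = −ln(0.17)/√(π²+ln²(0.17)) = 0.4913.
Characteristic equation s² + 5.2s + 2K_p = 0 gives ζ = 5.2/(2√(2K_p)).
Setting ζ = 0.4913: √(2K_p) = 5.2/(2·0.4913) = 5.292, so K_p = 28.01/2 = 14.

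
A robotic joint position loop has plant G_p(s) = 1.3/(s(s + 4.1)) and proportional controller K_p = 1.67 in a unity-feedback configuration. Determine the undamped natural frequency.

ω_n = 1.47 rad/s

1 + K_p·G_p(s) = 0 gives s² + 4.1s + 2.171 = 0.
Matching s² + 2ζω_n s + ω_n²: ω_n = √2.171 = 1.473 rad/s and 2ζω_n = 4.1, so ζ = 4.1/(2·1.473) = 1.39.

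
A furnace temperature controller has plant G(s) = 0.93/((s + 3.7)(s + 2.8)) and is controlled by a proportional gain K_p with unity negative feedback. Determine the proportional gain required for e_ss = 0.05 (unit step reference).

The loop is type 0, so e_ss(step) = 1/(1 + K_pos) with K_pos = K_p·G(0).
G(0) = 0.08977. Require 1/(1 + K_p·0.08977) = 0.05, so 1 + 0.08977·K_p = 20.
K_p = (20 − 1)/0.08977 = 212.

K_p = 212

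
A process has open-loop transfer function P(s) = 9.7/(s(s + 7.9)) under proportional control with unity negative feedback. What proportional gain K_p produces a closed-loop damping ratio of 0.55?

Closed-loop characteristic equation: s² + 7.9s + K_p·9.7 = 0.
So ω_n = √(9.7K_p) and 2ζω_n = 7.9, giving ζ = 7.9/(2√(9.7K_p)).
Setting ζ = 0.55: √(9.7K_p) = 7.9/(2·0.55) = 7.182, so K_p = 51.58/9.7 = 5.32.

K_p = 5.32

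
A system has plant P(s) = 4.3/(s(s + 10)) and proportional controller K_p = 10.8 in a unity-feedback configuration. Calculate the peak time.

From 1 + K_pP(s) = 0: s² + 10s + 46.44 = 0 ⇒ ω_n = 6.815, ζ = 0.7337.
Damped frequency ω_d = ω_n√(1−ζ²) = 4.63 rad/s, so peak time T_p = π/ω_d = 0.678 s.

T_p = 0.678 s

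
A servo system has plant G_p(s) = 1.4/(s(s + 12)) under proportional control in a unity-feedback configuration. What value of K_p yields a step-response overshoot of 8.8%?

K_p = 68.7

From %OS = 100·exp(−πζ/√(1−ζ²)) = 8.8%, ζ = −ln(0.088)/√(π²+ln²(0.088)) = 0.6119.
Characteristic equation s² + 12s + 1.4K_p = 0 gives ζ = 12/(2√(1.4K_p)).
Setting ζ = 0.6119: √(1.4K_p) = 12/(2·0.6119) = 9.806, so K_p = 96.15/1.4 = 68.7.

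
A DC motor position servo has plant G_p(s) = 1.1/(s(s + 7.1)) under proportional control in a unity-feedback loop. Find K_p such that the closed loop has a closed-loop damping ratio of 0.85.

Closed-loop characteristic equation: s² + 7.1s + K_p·1.1 = 0.
So ω_n = √(1.1K_p) and 2ζω_n = 7.1, giving ζ = 7.1/(2√(1.1K_p)).
Setting ζ = 0.85: √(1.1K_p) = 7.1/(2·0.85) = 4.176, so K_p = 17.44/1.1 = 15.9.

K_p = 15.9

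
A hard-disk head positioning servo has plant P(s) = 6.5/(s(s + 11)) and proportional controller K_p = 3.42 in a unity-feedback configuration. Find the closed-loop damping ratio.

ζ = 1.17

The closed-loop denominator is s(s+11) + 3.42·6.5 = s² + 11s + 22.23.
Matching s² + 2ζω_n s + ω_n²: ω_n = √22.23 = 4.715 rad/s and 2ζω_n = 11, so ζ = 11/(2·4.715) = 1.17.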